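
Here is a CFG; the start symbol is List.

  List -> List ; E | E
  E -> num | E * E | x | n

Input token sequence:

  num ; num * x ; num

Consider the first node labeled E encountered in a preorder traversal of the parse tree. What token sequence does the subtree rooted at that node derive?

num

[List [List [List [E num]] ; [E [E num] * [E x]]] ; [E num]]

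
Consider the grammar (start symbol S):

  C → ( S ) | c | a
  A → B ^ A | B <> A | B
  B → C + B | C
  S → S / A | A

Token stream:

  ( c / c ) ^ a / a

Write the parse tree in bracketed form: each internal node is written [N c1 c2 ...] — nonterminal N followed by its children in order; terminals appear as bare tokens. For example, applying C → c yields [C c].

[S [S [A [B [C ( [S [S [A [B [C c]]]] / [A [B [C c]]]] )]] ^ [A [B [C a]]]]] / [A [B [C a]]]]

S
S / A
A / A
B ^ A / A
C ^ A / A
( S ) ^ A / A
( S / A ) ^ A / A
( A / A ) ^ A / A
( B / A ) ^ A / A
( C / A ) ^ A / A
( c / A ) ^ A / A
( c / B ) ^ A / A
( c / C ) ^ A / A
( c / c ) ^ A / A
( c / c ) ^ B / A
( c / c ) ^ C / A
( c / c ) ^ a / A
( c / c ) ^ a / B
( c / c ) ^ a / C
( c / c ) ^ a / a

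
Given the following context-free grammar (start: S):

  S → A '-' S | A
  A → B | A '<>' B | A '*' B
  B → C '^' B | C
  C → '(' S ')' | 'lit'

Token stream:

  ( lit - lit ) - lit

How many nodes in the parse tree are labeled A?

4

[S [A [B [C ( [S [A [B [C lit]]] - [S [A [B [C lit]]]]] )]]] - [S [A [B [C lit]]]]]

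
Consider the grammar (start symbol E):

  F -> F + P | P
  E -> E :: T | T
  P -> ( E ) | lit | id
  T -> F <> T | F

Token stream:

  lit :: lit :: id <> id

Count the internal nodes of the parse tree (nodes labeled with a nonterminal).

15

[E [E [E [T [F [P lit]]]] :: [T [F [P lit]]]] :: [T [F [P id]] <> [T [F [P id]]]]]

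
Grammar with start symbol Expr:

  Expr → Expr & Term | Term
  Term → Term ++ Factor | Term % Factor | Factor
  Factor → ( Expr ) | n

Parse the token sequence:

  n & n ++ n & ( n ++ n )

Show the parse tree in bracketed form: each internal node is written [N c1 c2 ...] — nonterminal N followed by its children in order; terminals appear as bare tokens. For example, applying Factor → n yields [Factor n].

[Expr [Expr [Expr [Term [Factor n]]] & [Term [Term [Factor n]] ++ [Factor n]]] & [Term [Factor ( [Expr [Term [Term [Factor n]] ++ [Factor n]]] )]]]

Expr
Expr & Term
Expr & Term & Term
Term & Term & Term
Factor & Term & Term
n & Term & Term
n & Term ++ Factor & Term
n & Factor ++ Factor & Term
n & n ++ Factor & Term
n & n ++ n & Term
n & n ++ n & Factor
n & n ++ n & ( Expr )
n & n ++ n & ( Term )
n & n ++ n & ( Term ++ Factor )
n & n ++ n & ( Factor ++ Factor )
n & n ++ n & ( n ++ Factor )
n & n ++ n & ( n ++ n )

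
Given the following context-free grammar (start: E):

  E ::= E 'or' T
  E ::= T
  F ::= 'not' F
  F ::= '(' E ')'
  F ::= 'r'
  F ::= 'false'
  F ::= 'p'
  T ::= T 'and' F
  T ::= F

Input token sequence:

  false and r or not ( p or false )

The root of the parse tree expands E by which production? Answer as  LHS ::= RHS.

[E [E [T [T [F false]] and [F r]]] or [T [F not [F ( [E [E [T [F p]]] or [T [F false]]] )]]]]

E ::= E 'or' T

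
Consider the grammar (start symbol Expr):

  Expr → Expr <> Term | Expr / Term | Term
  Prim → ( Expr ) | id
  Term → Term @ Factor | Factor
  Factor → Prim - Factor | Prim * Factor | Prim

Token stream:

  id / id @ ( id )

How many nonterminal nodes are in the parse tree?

15

[Expr [Expr [Term [Factor [Prim id]]]] / [Term [Term [Factor [Prim id]]] @ [Factor [Prim ( [Expr [Term [Factor [Prim id]]]] )]]]]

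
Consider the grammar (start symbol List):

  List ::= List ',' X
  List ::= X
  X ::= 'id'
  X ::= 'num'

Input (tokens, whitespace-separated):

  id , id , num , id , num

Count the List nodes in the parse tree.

5

[List [List [List [List [List [X id]] , [X id]] , [X num]] , [X id]] , [X num]]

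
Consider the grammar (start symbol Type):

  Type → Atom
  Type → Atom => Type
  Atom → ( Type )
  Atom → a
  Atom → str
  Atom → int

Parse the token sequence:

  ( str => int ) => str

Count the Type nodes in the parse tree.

4

[Type [Atom ( [Type [Atom str] => [Type [Atom int]]] )] => [Type [Atom str]]]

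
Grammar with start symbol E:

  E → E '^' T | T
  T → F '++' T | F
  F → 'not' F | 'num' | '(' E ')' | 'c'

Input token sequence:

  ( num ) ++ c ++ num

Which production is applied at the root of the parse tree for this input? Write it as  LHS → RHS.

[E [T [F ( [E [T [F num]]] )] ++ [T [F c] ++ [T [F num]]]]]

E → T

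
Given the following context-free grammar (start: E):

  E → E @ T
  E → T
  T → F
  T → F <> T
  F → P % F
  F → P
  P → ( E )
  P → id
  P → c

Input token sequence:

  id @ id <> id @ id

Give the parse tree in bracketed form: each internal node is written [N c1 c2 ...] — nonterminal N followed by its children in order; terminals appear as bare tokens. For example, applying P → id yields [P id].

E
E @ T
E @ T @ T
T @ T @ T
F @ T @ T
P @ T @ T
id @ T @ T
id @ F <> T @ T
id @ P <> T @ T
id @ id <> T @ T
id @ id <> F @ T
id @ id <> P @ T
id @ id <> id @ T
id @ id <> id @ F
id @ id <> id @ P
id @ id <> id @ id

[E [E [E [T [F [P id]]]] @ [T [F [P id]] <> [T [F [P id]]]]] @ [T [F [P id]]]]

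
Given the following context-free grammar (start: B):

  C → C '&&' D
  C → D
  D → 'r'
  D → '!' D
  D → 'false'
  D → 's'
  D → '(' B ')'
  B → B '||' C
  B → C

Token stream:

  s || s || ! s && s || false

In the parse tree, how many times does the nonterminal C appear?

[B [B [B [B [C [D s]]] || [C [D s]]] || [C [C [D ! [D s]]] && [D s]]] || [C [D false]]]

5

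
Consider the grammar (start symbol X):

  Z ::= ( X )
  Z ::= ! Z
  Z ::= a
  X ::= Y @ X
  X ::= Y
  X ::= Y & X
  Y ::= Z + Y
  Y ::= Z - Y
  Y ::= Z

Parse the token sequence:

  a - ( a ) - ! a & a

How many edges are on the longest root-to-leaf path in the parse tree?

7

[X [Y [Z a] - [Y [Z ( [X [Y [Z a]]] )] - [Y [Z ! [Z a]]]]] & [X [Y [Z a]]]]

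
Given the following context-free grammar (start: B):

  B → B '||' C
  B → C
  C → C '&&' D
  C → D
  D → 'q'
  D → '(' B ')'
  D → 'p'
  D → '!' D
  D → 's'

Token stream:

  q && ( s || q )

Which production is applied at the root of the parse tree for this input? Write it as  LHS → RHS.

B → C

[B [C [C [D q]] && [D ( [B [B [C [D s]]] || [C [D q]]] )]]]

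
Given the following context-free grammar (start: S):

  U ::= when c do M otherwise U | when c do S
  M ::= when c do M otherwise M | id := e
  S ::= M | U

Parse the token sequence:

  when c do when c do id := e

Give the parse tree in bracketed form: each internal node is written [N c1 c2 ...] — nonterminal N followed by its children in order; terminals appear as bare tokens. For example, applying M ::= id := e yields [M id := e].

[S [U when c do [S [U when c do [S [M id := e]]]]]]

S
U
when c do S
when c do U
when c do when c do S
when c do when c do M
when c do when c do id := e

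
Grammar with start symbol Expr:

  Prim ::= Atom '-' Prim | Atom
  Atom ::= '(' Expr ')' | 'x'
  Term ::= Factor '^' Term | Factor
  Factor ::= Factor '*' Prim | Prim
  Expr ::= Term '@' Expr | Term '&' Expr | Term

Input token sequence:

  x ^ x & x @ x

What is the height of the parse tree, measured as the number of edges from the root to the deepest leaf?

[Expr [Term [Factor [Prim [Atom x]]] ^ [Term [Factor [Prim [Atom x]]]]] & [Expr [Term [Factor [Prim [Atom x]]]] @ [Expr [Term [Factor [Prim [Atom x]]]]]]]

7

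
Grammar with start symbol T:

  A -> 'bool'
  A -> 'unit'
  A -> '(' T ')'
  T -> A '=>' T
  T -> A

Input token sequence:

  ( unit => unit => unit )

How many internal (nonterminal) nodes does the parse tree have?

8

[T [A ( [T [A unit] => [T [A unit] => [T [A unit]]]] )]]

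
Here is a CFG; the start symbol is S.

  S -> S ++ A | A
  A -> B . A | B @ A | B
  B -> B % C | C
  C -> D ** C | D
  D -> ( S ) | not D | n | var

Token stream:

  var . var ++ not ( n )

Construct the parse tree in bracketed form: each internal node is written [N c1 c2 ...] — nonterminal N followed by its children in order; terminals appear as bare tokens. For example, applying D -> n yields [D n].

[S [S [A [B [C [D var]]] . [A [B [C [D var]]]]]] ++ [A [B [C [D not [D ( [S [A [B [C [D n]]]]] )]]]]]]

S
S ++ A
A ++ A
B . A ++ A
C . A ++ A
D . A ++ A
var . A ++ A
var . B ++ A
var . C ++ A
var . D ++ A
var . var ++ A
var . var ++ B
var . var ++ C
var . var ++ D
var . var ++ not D
var . var ++ not ( S )
var . var ++ not ( A )
var . var ++ not ( B )
var . var ++ not ( C )
var . var ++ not ( D )
var . var ++ not ( n )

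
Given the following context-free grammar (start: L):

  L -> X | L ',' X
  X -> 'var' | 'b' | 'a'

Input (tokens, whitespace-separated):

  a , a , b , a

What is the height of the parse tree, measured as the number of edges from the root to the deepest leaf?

5

[L [L [L [L [X a]] , [X a]] , [X b]] , [X a]]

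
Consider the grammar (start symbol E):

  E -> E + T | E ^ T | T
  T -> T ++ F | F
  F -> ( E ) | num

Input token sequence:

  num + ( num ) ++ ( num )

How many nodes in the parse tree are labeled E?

4

[E [E [T [F num]]] + [T [T [F ( [E [T [F num]]] )]] ++ [F ( [E [T [F num]]] )]]]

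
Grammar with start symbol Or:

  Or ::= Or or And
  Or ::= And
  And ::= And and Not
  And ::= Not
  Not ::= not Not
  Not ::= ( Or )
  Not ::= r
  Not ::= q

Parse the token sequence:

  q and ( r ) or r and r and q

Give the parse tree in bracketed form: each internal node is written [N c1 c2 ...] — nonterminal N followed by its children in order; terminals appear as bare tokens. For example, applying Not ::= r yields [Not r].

[Or [Or [And [And [Not q]] and [Not ( [Or [And [Not r]]] )]]] or [And [And [And [Not r]] and [Not r]] and [Not q]]]

Or
Or or And
And or And
And and Not or And
Not and Not or And
q and Not or And
q and ( Or ) or And
q and ( And ) or And
q and ( Not ) or And
q and ( r ) or And
q and ( r ) or And and Not
q and ( r ) or And and Not and Not
q and ( r ) or Not and Not and Not
q and ( r ) or r and Not and Not
q and ( r ) or r and r and Not
q and ( r ) or r and r and q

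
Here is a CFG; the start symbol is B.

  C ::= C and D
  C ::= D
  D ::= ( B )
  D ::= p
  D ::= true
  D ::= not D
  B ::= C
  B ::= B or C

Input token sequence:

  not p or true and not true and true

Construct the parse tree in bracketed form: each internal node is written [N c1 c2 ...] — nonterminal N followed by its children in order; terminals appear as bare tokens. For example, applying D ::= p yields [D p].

B
B or C
C or C
D or C
not D or C
not p or C
not p or C and D
not p or C and D and D
not p or D and D and D
not p or true and D and D
not p or true and not D and D
not p or true and not true and D
not p or true and not true and true

[B [B [C [D not [D p]]]] or [C [C [C [D true]] and [D not [D true]]] and [D true]]]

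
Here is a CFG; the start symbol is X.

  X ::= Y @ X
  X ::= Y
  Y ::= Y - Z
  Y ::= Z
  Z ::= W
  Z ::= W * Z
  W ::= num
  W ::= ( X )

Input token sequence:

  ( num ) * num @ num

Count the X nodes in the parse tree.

[X [Y [Z [W ( [X [Y [Z [W num]]]] )] * [Z [W num]]]] @ [X [Y [Z [W num]]]]]

3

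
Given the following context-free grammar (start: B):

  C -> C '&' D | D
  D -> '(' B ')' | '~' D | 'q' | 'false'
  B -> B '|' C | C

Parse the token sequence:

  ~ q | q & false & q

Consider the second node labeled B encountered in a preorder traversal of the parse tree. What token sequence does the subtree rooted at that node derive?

~ q

[B [B [C [D ~ [D q]]]] | [C [C [C [D q]] & [D false]] & [D q]]]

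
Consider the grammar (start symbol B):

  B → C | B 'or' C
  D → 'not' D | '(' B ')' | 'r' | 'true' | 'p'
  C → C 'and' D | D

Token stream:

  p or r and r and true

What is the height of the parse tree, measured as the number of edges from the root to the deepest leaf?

5

[B [B [C [D p]]] or [C [C [C [D r]] and [D r]] and [D true]]]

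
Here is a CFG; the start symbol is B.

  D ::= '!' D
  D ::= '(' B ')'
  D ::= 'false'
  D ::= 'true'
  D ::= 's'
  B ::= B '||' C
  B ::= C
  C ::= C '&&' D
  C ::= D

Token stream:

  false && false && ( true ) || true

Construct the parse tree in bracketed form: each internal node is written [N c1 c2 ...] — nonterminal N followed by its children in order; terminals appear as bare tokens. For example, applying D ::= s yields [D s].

B
B || C
C || C
C && D || C
C && D && D || C
D && D && D || C
false && D && D || C
false && false && D || C
false && false && ( B ) || C
false && false && ( C ) || C
false && false && ( D ) || C
false && false && ( true ) || C
false && false && ( true ) || D
false && false && ( true ) || true

[B [B [C [C [C [D false]] && [D false]] && [D ( [B [C [D true]]] )]]] || [C [D true]]]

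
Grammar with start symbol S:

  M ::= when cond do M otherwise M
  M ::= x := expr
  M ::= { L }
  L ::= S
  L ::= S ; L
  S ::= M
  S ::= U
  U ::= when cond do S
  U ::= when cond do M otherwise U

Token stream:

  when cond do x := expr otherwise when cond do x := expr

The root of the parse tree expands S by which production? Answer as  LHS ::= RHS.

S ::= U

[S [U when cond do [M x := expr] otherwise [U when cond do [S [M x := expr]]]]]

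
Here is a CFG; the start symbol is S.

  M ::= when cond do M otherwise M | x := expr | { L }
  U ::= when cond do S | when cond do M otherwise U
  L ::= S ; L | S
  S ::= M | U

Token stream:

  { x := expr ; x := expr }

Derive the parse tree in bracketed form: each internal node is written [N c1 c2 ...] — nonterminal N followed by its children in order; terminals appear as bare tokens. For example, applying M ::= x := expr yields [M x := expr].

[S [M { [L [S [M x := expr]] ; [L [S [M x := expr]]]] }]]

S
M
{ L }
{ S ; L }
{ M ; L }
{ x := expr ; L }
{ x := expr ; S }
{ x := expr ; M }
{ x := expr ; x := expr }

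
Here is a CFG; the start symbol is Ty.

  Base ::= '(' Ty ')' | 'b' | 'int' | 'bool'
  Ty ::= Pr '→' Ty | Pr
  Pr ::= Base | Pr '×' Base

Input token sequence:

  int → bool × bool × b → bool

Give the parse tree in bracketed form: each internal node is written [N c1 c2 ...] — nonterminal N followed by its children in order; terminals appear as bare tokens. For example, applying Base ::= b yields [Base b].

[Ty [Pr [Base int]] → [Ty [Pr [Pr [Pr [Base bool]] × [Base bool]] × [Base b]] → [Ty [Pr [Base bool]]]]]

Ty
Pr → Ty
Base → Ty
int → Ty
int → Pr → Ty
int → Pr × Base → Ty
int → Pr × Base × Base → Ty
int → Base × Base × Base → Ty
int → bool × Base × Base → Ty
int → bool × bool × Base → Ty
int → bool × bool × b → Ty
int → bool × bool × b → Pr
int → bool × bool × b → Base
int → bool × bool × b → bool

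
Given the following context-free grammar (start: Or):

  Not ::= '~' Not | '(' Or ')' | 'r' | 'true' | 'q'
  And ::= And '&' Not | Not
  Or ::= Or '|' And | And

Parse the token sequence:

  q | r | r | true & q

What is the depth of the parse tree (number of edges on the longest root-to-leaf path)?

6

[Or [Or [Or [Or [And [Not q]]] | [And [Not r]]] | [And [Not r]]] | [And [And [Not true]] & [Not q]]]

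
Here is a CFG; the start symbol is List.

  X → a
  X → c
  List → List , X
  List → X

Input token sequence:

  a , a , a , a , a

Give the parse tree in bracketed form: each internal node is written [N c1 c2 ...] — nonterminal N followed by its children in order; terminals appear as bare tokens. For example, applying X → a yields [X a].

[List [List [List [List [List [X a]] , [X a]] , [X a]] , [X a]] , [X a]]

List
List , X
List , X , X
List , X , X , X
List , X , X , X , X
X , X , X , X , X
a , X , X , X , X
a , a , X , X , X
a , a , a , X , X
a , a , a , a , X
a , a , a , a , a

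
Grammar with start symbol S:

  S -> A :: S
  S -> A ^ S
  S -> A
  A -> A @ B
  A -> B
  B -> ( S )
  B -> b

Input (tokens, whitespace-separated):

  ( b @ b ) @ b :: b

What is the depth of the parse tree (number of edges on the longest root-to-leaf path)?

8

[S [A [A [B ( [S [A [A [B b]] @ [B b]]] )]] @ [B b]] :: [S [A [B b]]]]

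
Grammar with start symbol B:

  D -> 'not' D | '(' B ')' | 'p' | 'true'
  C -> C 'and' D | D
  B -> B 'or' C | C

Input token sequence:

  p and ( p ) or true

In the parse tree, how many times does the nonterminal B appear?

[B [B [C [C [D p]] and [D ( [B [C [D p]]] )]]] or [C [D true]]]

3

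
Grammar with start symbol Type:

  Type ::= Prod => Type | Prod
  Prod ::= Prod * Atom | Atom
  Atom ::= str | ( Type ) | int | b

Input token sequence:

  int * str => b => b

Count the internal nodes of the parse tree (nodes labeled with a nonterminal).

[Type [Prod [Prod [Atom int]] * [Atom str]] => [Type [Prod [Atom b]] => [Type [Prod [Atom b]]]]]

11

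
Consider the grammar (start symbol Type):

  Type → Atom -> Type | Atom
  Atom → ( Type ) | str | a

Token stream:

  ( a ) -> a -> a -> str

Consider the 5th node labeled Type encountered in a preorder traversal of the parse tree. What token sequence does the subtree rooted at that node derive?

str

[Type [Atom ( [Type [Atom a]] )] -> [Type [Atom a] -> [Type [Atom a] -> [Type [Atom str]]]]]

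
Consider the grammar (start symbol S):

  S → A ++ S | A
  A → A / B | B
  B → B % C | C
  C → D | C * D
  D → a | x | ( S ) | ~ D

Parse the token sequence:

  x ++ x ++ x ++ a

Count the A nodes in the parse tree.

[S [A [B [C [D x]]]] ++ [S [A [B [C [D x]]]] ++ [S [A [B [C [D x]]]] ++ [S [A [B [C [D a]]]]]]]]

4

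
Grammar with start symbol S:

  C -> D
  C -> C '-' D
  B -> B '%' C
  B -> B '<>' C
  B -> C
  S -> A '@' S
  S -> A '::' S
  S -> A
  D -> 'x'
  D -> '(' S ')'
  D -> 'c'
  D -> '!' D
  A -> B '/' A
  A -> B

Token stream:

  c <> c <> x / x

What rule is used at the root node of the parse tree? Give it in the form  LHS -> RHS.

S -> A

[S [A [B [B [B [C [D c]]] <> [C [D c]]] <> [C [D x]]] / [A [B [C [D x]]]]]]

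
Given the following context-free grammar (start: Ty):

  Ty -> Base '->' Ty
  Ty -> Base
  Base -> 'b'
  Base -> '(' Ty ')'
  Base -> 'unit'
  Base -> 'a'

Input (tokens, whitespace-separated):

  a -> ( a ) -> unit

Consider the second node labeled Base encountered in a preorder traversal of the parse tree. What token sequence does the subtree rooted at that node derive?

( a )

[Ty [Base a] -> [Ty [Base ( [Ty [Base a]] )] -> [Ty [Base unit]]]]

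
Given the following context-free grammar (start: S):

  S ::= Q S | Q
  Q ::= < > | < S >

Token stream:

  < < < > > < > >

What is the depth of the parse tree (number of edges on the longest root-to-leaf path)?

[S [Q < [S [Q < [S [Q < >]] >] [S [Q < >]]] >]]

6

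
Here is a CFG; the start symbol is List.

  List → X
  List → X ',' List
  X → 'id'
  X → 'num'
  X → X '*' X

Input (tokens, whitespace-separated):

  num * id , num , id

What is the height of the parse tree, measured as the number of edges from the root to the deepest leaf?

4

[List [X [X num] * [X id]] , [List [X num] , [List [X id]]]]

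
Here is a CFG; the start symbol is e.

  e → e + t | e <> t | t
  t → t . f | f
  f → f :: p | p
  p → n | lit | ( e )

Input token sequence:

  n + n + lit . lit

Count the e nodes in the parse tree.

[e [e [e [t [f [p n]]]] + [t [f [p n]]]] + [t [t [f [p lit]]] . [f [p lit]]]]

3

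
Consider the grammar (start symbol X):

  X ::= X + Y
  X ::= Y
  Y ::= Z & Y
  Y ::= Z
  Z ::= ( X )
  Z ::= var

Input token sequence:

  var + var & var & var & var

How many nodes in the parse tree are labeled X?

2

[X [X [Y [Z var]]] + [Y [Z var] & [Y [Z var] & [Y [Z var] & [Y [Z var]]]]]]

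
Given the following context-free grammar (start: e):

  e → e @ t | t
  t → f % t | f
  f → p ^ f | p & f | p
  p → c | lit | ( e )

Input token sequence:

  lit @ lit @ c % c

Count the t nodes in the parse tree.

[e [e [e [t [f [p lit]]]] @ [t [f [p lit]]]] @ [t [f [p c]] % [t [f [p c]]]]]

4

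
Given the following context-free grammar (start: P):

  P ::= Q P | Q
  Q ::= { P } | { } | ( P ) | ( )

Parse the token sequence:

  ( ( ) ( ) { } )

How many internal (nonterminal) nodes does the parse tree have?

[P [Q ( [P [Q ( )] [P [Q ( )] [P [Q { }]]]] )]]

8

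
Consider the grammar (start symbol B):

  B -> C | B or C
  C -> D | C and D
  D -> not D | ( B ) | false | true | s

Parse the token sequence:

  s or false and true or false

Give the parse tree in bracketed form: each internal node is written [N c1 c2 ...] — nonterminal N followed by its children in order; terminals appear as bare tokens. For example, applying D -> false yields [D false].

B
B or C
B or C or C
C or C or C
D or C or C
s or C or C
s or C and D or C
s or D and D or C
s or false and D or C
s or false and true or C
s or false and true or D
s or false and true or false

[B [B [B [C [D s]]] or [C [C [D false]] and [D true]]] or [C [D false]]]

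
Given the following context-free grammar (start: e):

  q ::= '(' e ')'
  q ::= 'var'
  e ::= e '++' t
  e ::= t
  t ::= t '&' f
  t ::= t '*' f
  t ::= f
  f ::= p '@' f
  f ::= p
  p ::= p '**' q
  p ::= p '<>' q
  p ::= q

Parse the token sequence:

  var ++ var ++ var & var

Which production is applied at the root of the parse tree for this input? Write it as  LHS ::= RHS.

[e [e [e [t [f [p [q var]]]]] ++ [t [f [p [q var]]]]] ++ [t [t [f [p [q var]]]] & [f [p [q var]]]]]

e ::= e '++' t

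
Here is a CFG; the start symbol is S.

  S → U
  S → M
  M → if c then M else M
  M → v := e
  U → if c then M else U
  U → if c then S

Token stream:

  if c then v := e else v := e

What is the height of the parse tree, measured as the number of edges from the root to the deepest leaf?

[S [M if c then [M v := e] else [M v := e]]]

3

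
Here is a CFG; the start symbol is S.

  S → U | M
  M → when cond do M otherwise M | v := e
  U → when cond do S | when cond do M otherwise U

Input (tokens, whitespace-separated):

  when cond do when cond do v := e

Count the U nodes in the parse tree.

2

[S [U when cond do [S [U when cond do [S [M v := e]]]]]]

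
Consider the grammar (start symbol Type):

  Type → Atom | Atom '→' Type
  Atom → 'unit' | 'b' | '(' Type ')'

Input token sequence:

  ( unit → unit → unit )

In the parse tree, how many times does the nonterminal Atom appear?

4

[Type [Atom ( [Type [Atom unit] → [Type [Atom unit] → [Type [Atom unit]]]] )]]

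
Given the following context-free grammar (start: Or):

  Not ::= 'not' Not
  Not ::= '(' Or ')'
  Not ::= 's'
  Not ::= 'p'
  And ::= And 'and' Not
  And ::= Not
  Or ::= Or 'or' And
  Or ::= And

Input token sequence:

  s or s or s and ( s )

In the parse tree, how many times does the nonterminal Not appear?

5

[Or [Or [Or [And [Not s]]] or [And [Not s]]] or [And [And [Not s]] and [Not ( [Or [And [Not s]]] )]]]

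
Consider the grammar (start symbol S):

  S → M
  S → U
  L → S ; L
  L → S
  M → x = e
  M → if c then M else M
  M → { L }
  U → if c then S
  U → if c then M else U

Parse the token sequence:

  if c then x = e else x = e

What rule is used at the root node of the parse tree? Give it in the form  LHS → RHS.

S → M

[S [M if c then [M x = e] else [M x = e]]]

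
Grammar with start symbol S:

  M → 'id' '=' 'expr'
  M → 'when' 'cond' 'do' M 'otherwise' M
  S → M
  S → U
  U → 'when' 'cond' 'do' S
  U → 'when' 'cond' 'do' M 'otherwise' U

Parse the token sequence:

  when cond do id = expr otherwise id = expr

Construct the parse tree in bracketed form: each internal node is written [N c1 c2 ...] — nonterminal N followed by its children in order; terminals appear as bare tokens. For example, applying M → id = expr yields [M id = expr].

[S [M when cond do [M id = expr] otherwise [M id = expr]]]

S
M
when cond do M otherwise M
when cond do id = expr otherwise M
when cond do id = expr otherwise id = expr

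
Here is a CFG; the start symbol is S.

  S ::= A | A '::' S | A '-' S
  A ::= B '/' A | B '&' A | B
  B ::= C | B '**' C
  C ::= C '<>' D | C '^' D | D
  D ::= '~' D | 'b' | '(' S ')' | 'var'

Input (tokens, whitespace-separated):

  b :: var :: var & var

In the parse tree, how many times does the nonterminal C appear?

[S [A [B [C [D b]]]] :: [S [A [B [C [D var]]]] :: [S [A [B [C [D var]]] & [A [B [C [D var]]]]]]]]

4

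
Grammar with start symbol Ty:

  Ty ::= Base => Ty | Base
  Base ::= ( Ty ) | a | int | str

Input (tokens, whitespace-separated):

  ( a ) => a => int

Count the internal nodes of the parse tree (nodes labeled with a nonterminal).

8

[Ty [Base ( [Ty [Base a]] )] => [Ty [Base a] => [Ty [Base int]]]]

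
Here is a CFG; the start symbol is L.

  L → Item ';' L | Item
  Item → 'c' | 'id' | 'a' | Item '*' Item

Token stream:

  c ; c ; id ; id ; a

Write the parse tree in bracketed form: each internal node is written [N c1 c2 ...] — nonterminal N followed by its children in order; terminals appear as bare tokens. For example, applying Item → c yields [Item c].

L
Item ; L
c ; L
c ; Item ; L
c ; c ; L
c ; c ; Item ; L
c ; c ; id ; L
c ; c ; id ; Item ; L
c ; c ; id ; id ; L
c ; c ; id ; id ; Item
c ; c ; id ; id ; a

[L [Item c] ; [L [Item c] ; [L [Item id] ; [L [Item id] ; [L [Item a]]]]]]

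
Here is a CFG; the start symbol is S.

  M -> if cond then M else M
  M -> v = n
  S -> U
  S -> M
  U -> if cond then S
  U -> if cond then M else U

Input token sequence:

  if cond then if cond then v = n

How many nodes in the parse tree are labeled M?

[S [U if cond then [S [U if cond then [S [M v = n]]]]]]

1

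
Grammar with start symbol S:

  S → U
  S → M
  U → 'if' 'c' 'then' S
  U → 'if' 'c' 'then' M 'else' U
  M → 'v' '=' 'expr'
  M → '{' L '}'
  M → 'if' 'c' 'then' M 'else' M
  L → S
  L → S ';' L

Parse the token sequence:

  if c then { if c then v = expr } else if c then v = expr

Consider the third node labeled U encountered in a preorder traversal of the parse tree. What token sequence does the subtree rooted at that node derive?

if c then v = expr

[S [U if c then [M { [L [S [U if c then [S [M v = expr]]]]] }] else [U if c then [S [M v = expr]]]]]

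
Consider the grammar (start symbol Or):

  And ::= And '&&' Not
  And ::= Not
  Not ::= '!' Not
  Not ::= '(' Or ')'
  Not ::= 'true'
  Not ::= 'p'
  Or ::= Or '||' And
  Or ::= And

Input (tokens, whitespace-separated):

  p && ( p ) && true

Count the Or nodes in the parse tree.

[Or [And [And [And [Not p]] && [Not ( [Or [And [Not p]]] )]] && [Not true]]]

2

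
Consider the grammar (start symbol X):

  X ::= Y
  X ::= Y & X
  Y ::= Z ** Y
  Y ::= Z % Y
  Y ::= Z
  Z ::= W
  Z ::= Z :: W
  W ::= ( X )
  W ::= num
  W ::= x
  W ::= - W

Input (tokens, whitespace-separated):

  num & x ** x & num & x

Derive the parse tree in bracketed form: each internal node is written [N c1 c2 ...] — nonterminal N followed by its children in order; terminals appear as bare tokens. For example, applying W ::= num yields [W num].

X
Y & X
Z & X
W & X
num & X
num & Y & X
num & Z ** Y & X
num & W ** Y & X
num & x ** Y & X
num & x ** Z & X
num & x ** W & X
num & x ** x & X
num & x ** x & Y & X
num & x ** x & Z & X
num & x ** x & W & X
num & x ** x & num & X
num & x ** x & num & Y
num & x ** x & num & Z
num & x ** x & num & W
num & x ** x & num & x

[X [Y [Z [W num]]] & [X [Y [Z [W x]] ** [Y [Z [W x]]]] & [X [Y [Z [W num]]] & [X [Y [Z [W x]]]]]]]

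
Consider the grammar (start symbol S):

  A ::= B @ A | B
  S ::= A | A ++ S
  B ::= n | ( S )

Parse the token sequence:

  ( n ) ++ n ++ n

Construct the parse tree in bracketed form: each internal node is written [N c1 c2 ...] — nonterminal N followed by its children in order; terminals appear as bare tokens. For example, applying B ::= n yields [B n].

S
A ++ S
B ++ S
( S ) ++ S
( A ) ++ S
( B ) ++ S
( n ) ++ S
( n ) ++ A ++ S
( n ) ++ B ++ S
( n ) ++ n ++ S
( n ) ++ n ++ A
( n ) ++ n ++ B
( n ) ++ n ++ n

[S [A [B ( [S [A [B n]]] )]] ++ [S [A [B n]] ++ [S [A [B n]]]]]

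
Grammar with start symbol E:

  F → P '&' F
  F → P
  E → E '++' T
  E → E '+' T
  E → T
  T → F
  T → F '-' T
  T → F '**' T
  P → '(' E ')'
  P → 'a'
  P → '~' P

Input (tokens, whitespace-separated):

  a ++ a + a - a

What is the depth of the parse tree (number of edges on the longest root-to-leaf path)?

6

[E [E [E [T [F [P a]]]] ++ [T [F [P a]]]] + [T [F [P a]] - [T [F [P a]]]]]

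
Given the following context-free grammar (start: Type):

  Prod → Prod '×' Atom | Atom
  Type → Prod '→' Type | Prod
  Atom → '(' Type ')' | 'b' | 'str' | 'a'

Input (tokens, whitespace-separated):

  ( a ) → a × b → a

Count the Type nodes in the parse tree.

4

[Type [Prod [Atom ( [Type [Prod [Atom a]]] )]] → [Type [Prod [Prod [Atom a]] × [Atom b]] → [Type [Prod [Atom a]]]]]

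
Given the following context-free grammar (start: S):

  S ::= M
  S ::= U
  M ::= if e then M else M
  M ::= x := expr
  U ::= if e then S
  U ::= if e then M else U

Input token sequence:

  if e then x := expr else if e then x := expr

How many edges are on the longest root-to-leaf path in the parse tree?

[S [U if e then [M x := expr] else [U if e then [S [M x := expr]]]]]

5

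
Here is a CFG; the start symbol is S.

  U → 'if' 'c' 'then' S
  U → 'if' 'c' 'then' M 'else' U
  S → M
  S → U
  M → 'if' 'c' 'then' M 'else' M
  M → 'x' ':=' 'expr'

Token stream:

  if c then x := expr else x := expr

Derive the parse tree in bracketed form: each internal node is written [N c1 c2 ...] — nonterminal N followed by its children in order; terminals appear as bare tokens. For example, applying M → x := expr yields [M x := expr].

S
M
if c then M else M
if c then x := expr else M
if c then x := expr else x := expr

[S [M if c then [M x := expr] else [M x := expr]]]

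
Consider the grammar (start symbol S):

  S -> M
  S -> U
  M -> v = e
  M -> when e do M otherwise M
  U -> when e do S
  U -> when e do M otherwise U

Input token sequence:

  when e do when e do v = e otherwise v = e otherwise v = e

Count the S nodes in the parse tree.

1

[S [M when e do [M when e do [M v = e] otherwise [M v = e]] otherwise [M v = e]]]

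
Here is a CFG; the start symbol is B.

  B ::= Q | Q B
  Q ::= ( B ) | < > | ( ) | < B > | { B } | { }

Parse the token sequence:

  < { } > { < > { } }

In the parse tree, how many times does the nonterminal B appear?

[B [Q < [B [Q { }]] >] [B [Q { [B [Q < >] [B [Q { }]]] }]]]

5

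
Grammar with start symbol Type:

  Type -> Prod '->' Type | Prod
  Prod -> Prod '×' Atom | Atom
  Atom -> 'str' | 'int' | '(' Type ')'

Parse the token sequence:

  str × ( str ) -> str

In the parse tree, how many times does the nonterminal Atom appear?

[Type [Prod [Prod [Atom str]] × [Atom ( [Type [Prod [Atom str]]] )]] -> [Type [Prod [Atom str]]]]

4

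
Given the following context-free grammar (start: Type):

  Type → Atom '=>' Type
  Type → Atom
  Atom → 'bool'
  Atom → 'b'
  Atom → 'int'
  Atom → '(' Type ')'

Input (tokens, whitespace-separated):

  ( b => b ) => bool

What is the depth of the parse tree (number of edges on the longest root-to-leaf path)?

5

[Type [Atom ( [Type [Atom b] => [Type [Atom b]]] )] => [Type [Atom bool]]]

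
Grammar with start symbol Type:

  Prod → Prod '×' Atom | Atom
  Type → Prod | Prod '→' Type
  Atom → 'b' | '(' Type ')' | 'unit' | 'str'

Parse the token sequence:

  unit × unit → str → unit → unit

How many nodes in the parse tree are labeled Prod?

[Type [Prod [Prod [Atom unit]] × [Atom unit]] → [Type [Prod [Atom str]] → [Type [Prod [Atom unit]] → [Type [Prod [Atom unit]]]]]]

5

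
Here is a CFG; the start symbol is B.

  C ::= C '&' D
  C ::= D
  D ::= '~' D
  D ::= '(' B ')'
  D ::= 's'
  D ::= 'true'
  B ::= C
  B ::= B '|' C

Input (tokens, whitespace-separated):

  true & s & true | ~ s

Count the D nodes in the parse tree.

5

[B [B [C [C [C [D true]] & [D s]] & [D true]]] | [C [D ~ [D s]]]]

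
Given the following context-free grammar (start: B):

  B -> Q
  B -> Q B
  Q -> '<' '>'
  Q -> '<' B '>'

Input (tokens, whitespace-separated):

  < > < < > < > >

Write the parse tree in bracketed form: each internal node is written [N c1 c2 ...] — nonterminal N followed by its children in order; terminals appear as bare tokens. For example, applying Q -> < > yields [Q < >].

[B [Q < >] [B [Q < [B [Q < >] [B [Q < >]]] >]]]

B
Q B
< > B
< > Q
< > < B >
< > < Q B >
< > < < > B >
< > < < > Q >
< > < < > < > >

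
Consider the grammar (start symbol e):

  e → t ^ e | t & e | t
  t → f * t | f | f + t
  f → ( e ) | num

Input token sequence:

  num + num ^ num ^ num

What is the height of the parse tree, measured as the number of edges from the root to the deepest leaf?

5

[e [t [f num] + [t [f num]]] ^ [e [t [f num]] ^ [e [t [f num]]]]]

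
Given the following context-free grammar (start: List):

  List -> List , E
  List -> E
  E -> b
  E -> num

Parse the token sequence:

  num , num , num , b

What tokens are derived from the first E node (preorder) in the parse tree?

num

[List [List [List [List [E num]] , [E num]] , [E num]] , [E b]]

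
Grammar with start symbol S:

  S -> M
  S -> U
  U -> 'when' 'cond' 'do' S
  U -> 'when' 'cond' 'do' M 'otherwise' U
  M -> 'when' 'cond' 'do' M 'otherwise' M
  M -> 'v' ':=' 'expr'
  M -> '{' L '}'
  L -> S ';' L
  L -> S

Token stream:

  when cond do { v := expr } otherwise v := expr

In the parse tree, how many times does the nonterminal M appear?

[S [M when cond do [M { [L [S [M v := expr]]] }] otherwise [M v := expr]]]

4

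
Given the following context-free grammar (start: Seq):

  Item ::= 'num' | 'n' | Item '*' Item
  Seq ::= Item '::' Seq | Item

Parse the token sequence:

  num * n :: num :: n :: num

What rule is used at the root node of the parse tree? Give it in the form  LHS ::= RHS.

Seq ::= Item '::' Seq

[Seq [Item [Item num] * [Item n]] :: [Seq [Item num] :: [Seq [Item n] :: [Seq [Item num]]]]]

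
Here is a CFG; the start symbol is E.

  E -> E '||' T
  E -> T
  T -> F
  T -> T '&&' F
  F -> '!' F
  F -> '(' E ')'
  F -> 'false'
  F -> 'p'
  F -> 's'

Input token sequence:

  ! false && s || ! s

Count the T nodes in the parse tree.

3

[E [E [T [T [F ! [F false]]] && [F s]]] || [T [F ! [F s]]]]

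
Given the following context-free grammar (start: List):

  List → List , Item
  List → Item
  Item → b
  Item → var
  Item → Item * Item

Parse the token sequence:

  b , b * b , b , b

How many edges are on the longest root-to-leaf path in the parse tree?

[List [List [List [List [Item b]] , [Item [Item b] * [Item b]]] , [Item b]] , [Item b]]

5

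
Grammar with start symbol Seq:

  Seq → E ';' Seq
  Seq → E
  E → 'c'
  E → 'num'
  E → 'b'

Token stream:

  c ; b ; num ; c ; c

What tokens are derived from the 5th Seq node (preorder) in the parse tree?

c

[Seq [E c] ; [Seq [E b] ; [Seq [E num] ; [Seq [E c] ; [Seq [E c]]]]]]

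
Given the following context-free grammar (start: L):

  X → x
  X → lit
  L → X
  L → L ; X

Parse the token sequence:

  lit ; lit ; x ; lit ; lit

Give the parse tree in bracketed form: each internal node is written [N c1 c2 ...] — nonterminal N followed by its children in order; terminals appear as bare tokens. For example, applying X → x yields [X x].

L
L ; X
L ; X ; X
L ; X ; X ; X
L ; X ; X ; X ; X
X ; X ; X ; X ; X
lit ; X ; X ; X ; X
lit ; lit ; X ; X ; X
lit ; lit ; x ; X ; X
lit ; lit ; x ; lit ; X
lit ; lit ; x ; lit ; lit

[L [L [L [L [L [X lit]] ; [X lit]] ; [X x]] ; [X lit]] ; [X lit]]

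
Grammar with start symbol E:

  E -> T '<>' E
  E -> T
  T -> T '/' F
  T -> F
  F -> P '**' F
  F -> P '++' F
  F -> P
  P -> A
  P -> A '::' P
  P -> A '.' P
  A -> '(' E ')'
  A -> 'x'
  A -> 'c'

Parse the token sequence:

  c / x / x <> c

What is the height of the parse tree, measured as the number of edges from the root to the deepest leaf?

[E [T [T [T [F [P [A c]]]] / [F [P [A x]]]] / [F [P [A x]]]] <> [E [T [F [P [A c]]]]]]

7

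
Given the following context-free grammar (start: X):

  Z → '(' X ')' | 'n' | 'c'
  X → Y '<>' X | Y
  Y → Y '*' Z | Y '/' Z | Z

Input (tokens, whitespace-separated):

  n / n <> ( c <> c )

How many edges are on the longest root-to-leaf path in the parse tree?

8

[X [Y [Y [Z n]] / [Z n]] <> [X [Y [Z ( [X [Y [Z c]] <> [X [Y [Z c]]]] )]]]]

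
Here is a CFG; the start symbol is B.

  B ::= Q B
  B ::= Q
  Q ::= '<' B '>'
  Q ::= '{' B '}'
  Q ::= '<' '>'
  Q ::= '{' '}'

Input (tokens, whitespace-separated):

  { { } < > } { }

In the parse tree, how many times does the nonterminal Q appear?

4

[B [Q { [B [Q { }] [B [Q < >]]] }] [B [Q { }]]]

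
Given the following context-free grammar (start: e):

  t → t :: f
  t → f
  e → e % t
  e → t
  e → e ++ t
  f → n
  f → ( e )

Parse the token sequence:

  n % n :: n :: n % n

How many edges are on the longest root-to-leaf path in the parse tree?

6

[e [e [e [t [f n]]] % [t [t [t [f n]] :: [f n]] :: [f n]]] % [t [f n]]]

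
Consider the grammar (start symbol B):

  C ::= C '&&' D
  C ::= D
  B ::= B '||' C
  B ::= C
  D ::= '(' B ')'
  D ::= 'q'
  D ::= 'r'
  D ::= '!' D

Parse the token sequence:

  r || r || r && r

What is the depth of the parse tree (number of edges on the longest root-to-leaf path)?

[B [B [B [C [D r]]] || [C [D r]]] || [C [C [D r]] && [D r]]]

5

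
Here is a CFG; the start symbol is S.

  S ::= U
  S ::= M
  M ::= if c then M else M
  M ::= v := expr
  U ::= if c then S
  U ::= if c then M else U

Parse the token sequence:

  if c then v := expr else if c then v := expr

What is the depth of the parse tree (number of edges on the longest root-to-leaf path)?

5

[S [U if c then [M v := expr] else [U if c then [S [M v := expr]]]]]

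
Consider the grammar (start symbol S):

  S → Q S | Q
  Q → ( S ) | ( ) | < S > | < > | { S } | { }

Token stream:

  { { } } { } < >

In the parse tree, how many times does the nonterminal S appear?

[S [Q { [S [Q { }]] }] [S [Q { }] [S [Q < >]]]]

4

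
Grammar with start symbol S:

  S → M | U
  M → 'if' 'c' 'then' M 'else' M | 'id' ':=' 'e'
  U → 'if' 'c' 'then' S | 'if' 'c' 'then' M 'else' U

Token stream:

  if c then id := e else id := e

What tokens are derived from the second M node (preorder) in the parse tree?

[S [M if c then [M id := e] else [M id := e]]]

id := e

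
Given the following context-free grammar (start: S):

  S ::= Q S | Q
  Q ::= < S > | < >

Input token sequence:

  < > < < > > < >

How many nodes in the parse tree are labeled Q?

[S [Q < >] [S [Q < [S [Q < >]] >] [S [Q < >]]]]

4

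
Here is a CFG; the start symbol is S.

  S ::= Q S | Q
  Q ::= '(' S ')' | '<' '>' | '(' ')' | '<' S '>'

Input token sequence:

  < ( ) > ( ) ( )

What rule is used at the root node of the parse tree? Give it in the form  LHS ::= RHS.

S ::= Q S

[S [Q < [S [Q ( )]] >] [S [Q ( )] [S [Q ( )]]]]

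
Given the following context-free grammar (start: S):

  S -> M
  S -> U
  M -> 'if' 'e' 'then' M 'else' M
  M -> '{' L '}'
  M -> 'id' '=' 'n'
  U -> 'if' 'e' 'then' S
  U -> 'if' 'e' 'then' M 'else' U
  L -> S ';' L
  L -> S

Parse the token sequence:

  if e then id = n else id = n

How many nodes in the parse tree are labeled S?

[S [M if e then [M id = n] else [M id = n]]]

1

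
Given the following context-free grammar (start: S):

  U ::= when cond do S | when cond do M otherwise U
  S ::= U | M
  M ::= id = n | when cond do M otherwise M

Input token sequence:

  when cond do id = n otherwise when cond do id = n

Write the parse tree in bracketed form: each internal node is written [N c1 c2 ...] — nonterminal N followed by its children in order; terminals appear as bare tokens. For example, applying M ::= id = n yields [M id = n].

[S [U when cond do [M id = n] otherwise [U when cond do [S [M id = n]]]]]

S
U
when cond do M otherwise U
when cond do id = n otherwise U
when cond do id = n otherwise when cond do S
when cond do id = n otherwise when cond do M
when cond do id = n otherwise when cond do id = n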